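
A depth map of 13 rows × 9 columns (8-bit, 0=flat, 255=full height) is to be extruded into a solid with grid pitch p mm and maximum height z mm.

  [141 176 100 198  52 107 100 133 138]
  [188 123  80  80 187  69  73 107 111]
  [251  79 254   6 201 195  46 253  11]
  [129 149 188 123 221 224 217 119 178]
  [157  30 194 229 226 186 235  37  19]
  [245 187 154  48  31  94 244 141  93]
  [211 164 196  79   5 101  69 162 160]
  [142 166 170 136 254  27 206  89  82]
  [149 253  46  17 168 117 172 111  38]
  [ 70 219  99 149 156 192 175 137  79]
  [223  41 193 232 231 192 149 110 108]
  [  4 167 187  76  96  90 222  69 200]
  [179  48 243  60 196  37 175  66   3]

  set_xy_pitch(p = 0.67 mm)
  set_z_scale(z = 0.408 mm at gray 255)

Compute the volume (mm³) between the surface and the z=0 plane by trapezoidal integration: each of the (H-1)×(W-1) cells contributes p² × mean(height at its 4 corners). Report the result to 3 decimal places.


9.556

height_mm = gray/255 × 0.408; cell vol = 0.67² × mean(4 corners)
unit = 0.67² × 0.408 / (4×255) = 0.00017956 mm³ per gray-sum
row 0: Σ corner-gray over 8 cells = 3748  → 0.6730
row 1: Σ corner-gray over 8 cells = 4067  → 0.7303
row 2: Σ corner-gray over 8 cells = 5119  → 0.9192
row 3: Σ corner-gray over 8 cells = 5239  → 0.9407
row 4: Σ corner-gray over 8 cells = 4586  → 0.8235
row 5: Σ corner-gray over 8 cells = 4059  → 0.7288
row 6: Σ corner-gray over 8 cells = 4243  → 0.7619
row 7: Σ corner-gray over 8 cells = 4275  → 0.7676
row 8: Σ corner-gray over 8 cells = 4358  → 0.7825
row 9: Σ corner-gray over 8 cells = 5030  → 0.9032
row 10: Σ corner-gray over 8 cells = 4645  → 0.8341
row 11: Σ corner-gray over 8 cells = 3850  → 0.6913
Σ rows: total corner-gray = 53219  → 9.5560 mm³


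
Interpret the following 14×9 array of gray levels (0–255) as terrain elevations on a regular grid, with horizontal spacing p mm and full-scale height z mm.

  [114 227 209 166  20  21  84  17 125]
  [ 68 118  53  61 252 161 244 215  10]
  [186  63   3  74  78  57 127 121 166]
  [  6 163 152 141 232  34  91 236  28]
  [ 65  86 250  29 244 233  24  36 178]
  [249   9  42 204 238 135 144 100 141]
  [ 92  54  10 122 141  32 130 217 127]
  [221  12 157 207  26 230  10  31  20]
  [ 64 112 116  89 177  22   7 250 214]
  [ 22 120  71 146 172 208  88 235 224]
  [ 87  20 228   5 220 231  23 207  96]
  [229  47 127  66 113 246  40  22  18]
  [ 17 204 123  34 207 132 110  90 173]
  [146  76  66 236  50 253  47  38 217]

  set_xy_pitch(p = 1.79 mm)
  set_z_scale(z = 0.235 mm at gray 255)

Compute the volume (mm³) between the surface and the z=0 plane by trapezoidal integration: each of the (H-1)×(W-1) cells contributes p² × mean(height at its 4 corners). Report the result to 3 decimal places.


height_mm = gray/255 × 0.235; cell vol = 1.79² × mean(4 corners)
unit = 1.79² × 0.235 / (4×255) = 0.0007382 mm³ per gray-sum
row 0: Σ corner-gray over 8 cells = 4013  → 2.9624
row 1: Σ corner-gray over 8 cells = 3684  → 2.7195
row 2: Σ corner-gray over 8 cells = 3530  → 2.6058
row 3: Σ corner-gray over 8 cells = 4179  → 3.0849
row 4: Σ corner-gray over 8 cells = 4181  → 3.0864
row 5: Σ corner-gray over 8 cells = 3765  → 2.7793
row 6: Σ corner-gray over 8 cells = 3218  → 2.3755
row 7: Σ corner-gray over 8 cells = 3411  → 2.5180
row 8: Σ corner-gray over 8 cells = 4150  → 3.0635
row 9: Σ corner-gray over 8 cells = 4377  → 3.2311
row 10: Σ corner-gray over 8 cells = 3620  → 2.6723
row 11: Σ corner-gray over 8 cells = 3559  → 2.6273
row 12: Σ corner-gray over 8 cells = 3885  → 2.8679
Σ rows: total corner-gray = 49572  → 36.5940 mm³

36.594


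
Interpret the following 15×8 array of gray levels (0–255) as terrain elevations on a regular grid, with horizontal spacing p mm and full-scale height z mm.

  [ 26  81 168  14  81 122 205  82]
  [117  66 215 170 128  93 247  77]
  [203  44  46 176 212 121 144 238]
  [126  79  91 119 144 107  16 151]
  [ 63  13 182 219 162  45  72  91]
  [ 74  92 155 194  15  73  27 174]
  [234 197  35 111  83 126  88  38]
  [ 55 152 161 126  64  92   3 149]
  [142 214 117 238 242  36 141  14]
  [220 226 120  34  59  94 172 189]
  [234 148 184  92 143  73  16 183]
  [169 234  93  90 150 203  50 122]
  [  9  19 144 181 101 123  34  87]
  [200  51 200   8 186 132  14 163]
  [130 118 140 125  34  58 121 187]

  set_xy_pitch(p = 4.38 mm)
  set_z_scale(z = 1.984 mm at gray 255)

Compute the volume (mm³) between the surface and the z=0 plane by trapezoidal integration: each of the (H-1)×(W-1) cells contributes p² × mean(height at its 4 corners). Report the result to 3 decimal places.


height_mm = gray/255 × 1.984; cell vol = 4.38² × mean(4 corners)
unit = 4.38² × 1.984 / (4×255) = 0.0373155 mm³ per gray-sum
row 0: Σ corner-gray over 7 cells = 3482  → 129.9327
row 1: Σ corner-gray over 7 cells = 3959  → 147.7322
row 2: Σ corner-gray over 7 cells = 3316  → 123.7383
row 3: Σ corner-gray over 7 cells = 2929  → 109.2972
row 4: Σ corner-gray over 7 cells = 2900  → 108.2151
row 5: Σ corner-gray over 7 cells = 2912  → 108.6628
row 6: Σ corner-gray over 7 cells = 2952  → 110.1555
row 7: Σ corner-gray over 7 cells = 3532  → 131.7985
row 8: Σ corner-gray over 7 cells = 3951  → 147.4337
row 9: Σ corner-gray over 7 cells = 3548  → 132.3955
row 10: Σ corner-gray over 7 cells = 3660  → 136.5749
row 11: Σ corner-gray over 7 cells = 3231  → 120.5665
row 12: Σ corner-gray over 7 cells = 2845  → 106.1627
row 13: Σ corner-gray over 7 cells = 3054  → 113.9617
Σ rows: total corner-gray = 46271  → 1726.6273 mm³

1726.627


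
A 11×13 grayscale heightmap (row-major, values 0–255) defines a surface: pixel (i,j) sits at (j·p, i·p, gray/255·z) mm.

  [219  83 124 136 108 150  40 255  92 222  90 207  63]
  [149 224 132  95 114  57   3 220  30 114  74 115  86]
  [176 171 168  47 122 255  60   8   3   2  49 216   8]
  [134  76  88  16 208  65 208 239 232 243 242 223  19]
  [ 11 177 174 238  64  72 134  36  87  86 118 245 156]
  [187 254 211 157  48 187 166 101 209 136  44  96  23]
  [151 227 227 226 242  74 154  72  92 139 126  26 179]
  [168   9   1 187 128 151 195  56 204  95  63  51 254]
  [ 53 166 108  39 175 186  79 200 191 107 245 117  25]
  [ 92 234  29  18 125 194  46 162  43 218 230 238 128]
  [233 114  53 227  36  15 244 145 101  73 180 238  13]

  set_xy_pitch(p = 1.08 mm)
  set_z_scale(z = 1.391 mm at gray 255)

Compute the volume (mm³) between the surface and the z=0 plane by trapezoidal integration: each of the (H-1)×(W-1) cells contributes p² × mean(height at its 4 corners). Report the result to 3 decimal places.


height_mm = gray/255 × 1.391; cell vol = 1.08² × mean(4 corners)
unit = 1.08² × 1.391 / (4×255) = 0.00159065 mm³ per gray-sum
row 0: Σ corner-gray over 12 cells = 5887  → 9.3642
row 1: Σ corner-gray over 12 cells = 4977  → 7.9167
row 2: Σ corner-gray over 12 cells = 6219  → 9.8922
row 3: Σ corner-gray over 12 cells = 6862  → 10.9150
row 4: Σ corner-gray over 12 cells = 6457  → 10.2708
row 5: Σ corner-gray over 12 cells = 6968  → 11.0836
row 6: Σ corner-gray over 12 cells = 6242  → 9.9288
row 7: Σ corner-gray over 12 cells = 6006  → 9.5534
row 8: Σ corner-gray over 12 cells = 6598  → 10.4951
row 9: Σ corner-gray over 12 cells = 6392  → 10.1674
Σ rows: total corner-gray = 62608  → 99.5874 mm³

99.587


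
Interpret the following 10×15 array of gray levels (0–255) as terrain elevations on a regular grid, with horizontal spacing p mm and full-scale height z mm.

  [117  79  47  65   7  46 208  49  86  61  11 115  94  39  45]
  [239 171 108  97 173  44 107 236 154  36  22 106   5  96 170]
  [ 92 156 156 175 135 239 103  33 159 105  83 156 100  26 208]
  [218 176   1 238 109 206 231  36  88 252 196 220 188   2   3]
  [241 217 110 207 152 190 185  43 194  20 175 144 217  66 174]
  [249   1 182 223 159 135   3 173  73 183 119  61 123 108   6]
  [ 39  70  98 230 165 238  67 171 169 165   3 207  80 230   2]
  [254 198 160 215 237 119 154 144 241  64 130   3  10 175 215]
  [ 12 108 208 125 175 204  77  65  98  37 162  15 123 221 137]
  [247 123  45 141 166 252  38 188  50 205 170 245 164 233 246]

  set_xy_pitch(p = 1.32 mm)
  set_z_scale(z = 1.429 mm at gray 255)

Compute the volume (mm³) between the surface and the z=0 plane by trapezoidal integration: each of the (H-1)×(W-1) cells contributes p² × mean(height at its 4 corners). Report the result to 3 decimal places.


161.157

height_mm = gray/255 × 1.429; cell vol = 1.32² × mean(4 corners)
unit = 1.32² × 1.429 / (4×255) = 0.00244107 mm³ per gray-sum
row 0: Σ corner-gray over 14 cells = 5095  → 12.4372
row 1: Σ corner-gray over 14 cells = 6671  → 16.2844
row 2: Σ corner-gray over 14 cells = 7659  → 18.6961
row 3: Σ corner-gray over 14 cells = 8362  → 20.4122
row 4: Σ corner-gray over 14 cells = 7596  → 18.5424
row 5: Σ corner-gray over 14 cells = 7168  → 17.4976
row 6: Σ corner-gray over 14 cells = 7996  → 19.5188
row 7: Σ corner-gray over 14 cells = 7554  → 18.4398
row 8: Σ corner-gray over 14 cells = 7918  → 19.3284
Σ rows: total corner-gray = 66019  → 161.1569 mm³


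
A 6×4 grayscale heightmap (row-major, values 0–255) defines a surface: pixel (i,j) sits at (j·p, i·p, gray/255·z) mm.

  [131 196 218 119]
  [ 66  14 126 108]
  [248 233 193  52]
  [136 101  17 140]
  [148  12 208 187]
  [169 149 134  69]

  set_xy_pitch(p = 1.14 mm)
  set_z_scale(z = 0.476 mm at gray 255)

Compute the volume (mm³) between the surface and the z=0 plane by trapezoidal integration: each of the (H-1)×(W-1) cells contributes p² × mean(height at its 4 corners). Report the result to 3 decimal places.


4.650

height_mm = gray/255 × 0.476; cell vol = 1.14² × mean(4 corners)
unit = 1.14² × 0.476 / (4×255) = 0.00060648 mm³ per gray-sum
row 0: Σ corner-gray over 3 cells = 1532  → 0.9291
row 1: Σ corner-gray over 3 cells = 1606  → 0.9740
row 2: Σ corner-gray over 3 cells = 1664  → 1.0092
row 3: Σ corner-gray over 3 cells = 1287  → 0.7805
row 4: Σ corner-gray over 3 cells = 1579  → 0.9576
Σ rows: total corner-gray = 7668  → 4.6505 mm³


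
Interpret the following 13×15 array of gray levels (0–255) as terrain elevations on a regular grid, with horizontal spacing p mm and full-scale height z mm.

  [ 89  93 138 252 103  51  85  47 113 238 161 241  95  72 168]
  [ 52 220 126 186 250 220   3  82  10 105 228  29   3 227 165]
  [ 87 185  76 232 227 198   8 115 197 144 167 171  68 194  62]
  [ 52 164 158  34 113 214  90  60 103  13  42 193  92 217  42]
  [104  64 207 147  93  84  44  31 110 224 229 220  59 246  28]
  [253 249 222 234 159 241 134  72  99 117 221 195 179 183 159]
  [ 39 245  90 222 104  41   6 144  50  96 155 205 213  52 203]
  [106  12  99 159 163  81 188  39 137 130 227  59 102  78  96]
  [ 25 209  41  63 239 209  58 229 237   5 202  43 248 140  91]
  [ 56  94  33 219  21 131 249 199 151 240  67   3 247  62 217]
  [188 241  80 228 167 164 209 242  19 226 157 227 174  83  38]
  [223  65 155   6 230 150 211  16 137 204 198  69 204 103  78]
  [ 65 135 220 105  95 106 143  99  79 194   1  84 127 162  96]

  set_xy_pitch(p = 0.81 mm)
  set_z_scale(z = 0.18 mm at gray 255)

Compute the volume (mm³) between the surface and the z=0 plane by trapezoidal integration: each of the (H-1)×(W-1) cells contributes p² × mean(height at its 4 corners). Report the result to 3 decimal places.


10.575

height_mm = gray/255 × 0.18; cell vol = 0.81² × mean(4 corners)
unit = 0.81² × 0.18 / (4×255) = 0.000115782 mm³ per gray-sum
row 0: Σ corner-gray over 14 cells = 7230  → 0.8371
row 1: Σ corner-gray over 14 cells = 7708  → 0.8925
row 2: Σ corner-gray over 14 cells = 7193  → 0.8328
row 3: Σ corner-gray over 14 cells = 6728  → 0.7790
row 4: Σ corner-gray over 14 cells = 8670  → 1.0038
row 5: Σ corner-gray over 14 cells = 8510  → 0.9853
row 6: Σ corner-gray over 14 cells = 6638  → 0.7686
row 7: Σ corner-gray over 14 cells = 7112  → 0.8234
row 8: Σ corner-gray over 14 cells = 7667  → 0.8877
row 9: Σ corner-gray over 14 cells = 8365  → 0.9685
row 10: Σ corner-gray over 14 cells = 8457  → 0.9792
row 11: Σ corner-gray over 14 cells = 7058  → 0.8172
Σ rows: total corner-gray = 91336  → 10.5751 mm³


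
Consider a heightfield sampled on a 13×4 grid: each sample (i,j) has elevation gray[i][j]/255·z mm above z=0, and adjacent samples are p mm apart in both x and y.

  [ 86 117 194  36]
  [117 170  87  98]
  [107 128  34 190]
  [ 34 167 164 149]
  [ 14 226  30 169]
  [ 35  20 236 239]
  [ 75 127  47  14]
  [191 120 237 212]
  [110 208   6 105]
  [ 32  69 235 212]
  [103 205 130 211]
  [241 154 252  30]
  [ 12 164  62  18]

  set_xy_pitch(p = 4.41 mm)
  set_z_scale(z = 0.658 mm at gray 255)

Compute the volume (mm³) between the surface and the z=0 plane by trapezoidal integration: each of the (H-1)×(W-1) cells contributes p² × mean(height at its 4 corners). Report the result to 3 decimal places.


height_mm = gray/255 × 0.658; cell vol = 4.41² × mean(4 corners)
unit = 4.41² × 0.658 / (4×255) = 0.0125459 mm³ per gray-sum
row 0: Σ corner-gray over 3 cells = 1473  → 18.4802
row 1: Σ corner-gray over 3 cells = 1350  → 16.9370
row 2: Σ corner-gray over 3 cells = 1466  → 18.3923
row 3: Σ corner-gray over 3 cells = 1540  → 19.3207
row 4: Σ corner-gray over 3 cells = 1481  → 18.5805
row 5: Σ corner-gray over 3 cells = 1223  → 15.3437
row 6: Σ corner-gray over 3 cells = 1554  → 19.4964
row 7: Σ corner-gray over 3 cells = 1760  → 22.0808
row 8: Σ corner-gray over 3 cells = 1495  → 18.7562
row 9: Σ corner-gray over 3 cells = 1836  → 23.0343
row 10: Σ corner-gray over 3 cells = 2067  → 25.9324
row 11: Σ corner-gray over 3 cells = 1565  → 19.6344
Σ rows: total corner-gray = 18810  → 235.9890 mm³

235.989


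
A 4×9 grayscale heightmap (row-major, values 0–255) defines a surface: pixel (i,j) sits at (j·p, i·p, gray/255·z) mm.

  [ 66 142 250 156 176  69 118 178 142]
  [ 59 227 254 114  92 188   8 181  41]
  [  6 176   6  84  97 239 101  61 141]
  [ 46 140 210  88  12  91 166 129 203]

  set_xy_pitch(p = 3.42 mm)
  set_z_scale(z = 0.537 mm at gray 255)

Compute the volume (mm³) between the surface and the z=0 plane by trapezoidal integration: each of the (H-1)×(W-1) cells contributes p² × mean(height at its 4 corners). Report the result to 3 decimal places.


height_mm = gray/255 × 0.537; cell vol = 3.42² × mean(4 corners)
unit = 3.42² × 0.537 / (4×255) = 0.00615781 mm³ per gray-sum
row 0: Σ corner-gray over 8 cells = 4614  → 28.4121
row 1: Σ corner-gray over 8 cells = 3903  → 24.0339
row 2: Σ corner-gray over 8 cells = 3596  → 22.1435
Σ rows: total corner-gray = 12113  → 74.5896 mm³

74.590


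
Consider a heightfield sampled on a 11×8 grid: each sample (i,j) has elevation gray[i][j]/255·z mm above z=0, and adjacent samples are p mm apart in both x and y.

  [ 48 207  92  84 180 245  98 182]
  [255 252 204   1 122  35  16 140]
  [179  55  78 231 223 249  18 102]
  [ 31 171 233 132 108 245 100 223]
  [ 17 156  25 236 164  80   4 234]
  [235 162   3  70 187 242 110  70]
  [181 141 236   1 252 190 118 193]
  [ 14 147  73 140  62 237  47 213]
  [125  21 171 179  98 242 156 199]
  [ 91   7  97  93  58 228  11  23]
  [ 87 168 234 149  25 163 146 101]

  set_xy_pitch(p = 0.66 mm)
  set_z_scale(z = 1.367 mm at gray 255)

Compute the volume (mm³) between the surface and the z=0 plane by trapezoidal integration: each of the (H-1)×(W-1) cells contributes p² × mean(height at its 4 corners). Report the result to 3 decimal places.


21.436

height_mm = gray/255 × 1.367; cell vol = 0.66² × mean(4 corners)
unit = 0.66² × 1.367 / (4×255) = 0.000583789 mm³ per gray-sum
row 0: Σ corner-gray over 7 cells = 3697  → 2.1583
row 1: Σ corner-gray over 7 cells = 3644  → 2.1273
row 2: Σ corner-gray over 7 cells = 4221  → 2.4642
row 3: Σ corner-gray over 7 cells = 3813  → 2.2260
row 4: Σ corner-gray over 7 cells = 3434  → 2.0047
row 5: Σ corner-gray over 7 cells = 4103  → 2.3953
row 6: Σ corner-gray over 7 cells = 3889  → 2.2704
row 7: Σ corner-gray over 7 cells = 3697  → 2.1583
row 8: Σ corner-gray over 7 cells = 3160  → 1.8448
row 9: Σ corner-gray over 7 cells = 3060  → 1.7864
Σ rows: total corner-gray = 36718  → 21.4356 mm³


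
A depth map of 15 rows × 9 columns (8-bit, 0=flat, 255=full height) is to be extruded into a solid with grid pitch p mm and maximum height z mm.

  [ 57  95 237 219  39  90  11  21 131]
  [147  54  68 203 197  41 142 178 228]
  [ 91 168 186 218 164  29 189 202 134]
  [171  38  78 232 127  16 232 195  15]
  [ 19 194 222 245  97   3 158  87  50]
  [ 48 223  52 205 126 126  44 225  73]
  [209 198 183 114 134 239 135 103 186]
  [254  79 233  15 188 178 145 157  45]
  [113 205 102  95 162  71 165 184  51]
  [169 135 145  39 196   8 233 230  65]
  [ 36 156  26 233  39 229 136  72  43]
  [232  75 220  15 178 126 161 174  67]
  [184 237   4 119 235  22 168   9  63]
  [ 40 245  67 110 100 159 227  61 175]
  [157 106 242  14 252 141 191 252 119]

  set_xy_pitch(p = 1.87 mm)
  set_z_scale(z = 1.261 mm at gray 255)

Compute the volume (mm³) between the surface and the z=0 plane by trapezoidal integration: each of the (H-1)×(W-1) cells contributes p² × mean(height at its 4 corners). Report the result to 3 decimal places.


height_mm = gray/255 × 1.261; cell vol = 1.87² × mean(4 corners)
unit = 1.87² × 1.261 / (4×255) = 0.00432313 mm³ per gray-sum
row 0: Σ corner-gray over 8 cells = 3753  → 16.2247
row 1: Σ corner-gray over 8 cells = 4678  → 20.2236
row 2: Σ corner-gray over 8 cells = 4559  → 19.7091
row 3: Σ corner-gray over 8 cells = 4103  → 17.7378
row 4: Σ corner-gray over 8 cells = 4204  → 18.1744
row 5: Σ corner-gray over 8 cells = 4730  → 20.4484
row 6: Σ corner-gray over 8 cells = 4896  → 21.1660
row 7: Σ corner-gray over 8 cells = 4421  → 19.1126
row 8: Σ corner-gray over 8 cells = 4338  → 18.7537
row 9: Σ corner-gray over 8 cells = 4067  → 17.5822
row 10: Σ corner-gray over 8 cells = 4058  → 17.5433
row 11: Σ corner-gray over 8 cells = 4032  → 17.4309
row 12: Σ corner-gray over 8 cells = 3988  → 17.2406
row 13: Σ corner-gray over 8 cells = 4825  → 20.8591
Σ rows: total corner-gray = 60652  → 262.2064 mm³

262.206


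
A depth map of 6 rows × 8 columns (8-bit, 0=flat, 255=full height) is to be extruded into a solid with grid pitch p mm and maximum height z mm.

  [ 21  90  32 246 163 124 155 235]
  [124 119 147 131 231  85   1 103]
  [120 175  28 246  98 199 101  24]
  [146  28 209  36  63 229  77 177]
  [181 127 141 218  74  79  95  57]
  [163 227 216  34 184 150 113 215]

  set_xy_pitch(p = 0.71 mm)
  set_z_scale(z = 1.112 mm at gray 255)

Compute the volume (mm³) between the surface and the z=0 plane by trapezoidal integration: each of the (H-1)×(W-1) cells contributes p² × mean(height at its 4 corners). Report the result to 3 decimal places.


9.735

height_mm = gray/255 × 1.112; cell vol = 0.71² × mean(4 corners)
unit = 0.71² × 1.112 / (4×255) = 0.000549568 mm³ per gray-sum
row 0: Σ corner-gray over 7 cells = 3531  → 1.9405
row 1: Σ corner-gray over 7 cells = 3493  → 1.9196
row 2: Σ corner-gray over 7 cells = 3445  → 1.8933
row 3: Σ corner-gray over 7 cells = 3313  → 1.8207
row 4: Σ corner-gray over 7 cells = 3932  → 2.1609
Σ rows: total corner-gray = 17714  → 9.7350 mm³


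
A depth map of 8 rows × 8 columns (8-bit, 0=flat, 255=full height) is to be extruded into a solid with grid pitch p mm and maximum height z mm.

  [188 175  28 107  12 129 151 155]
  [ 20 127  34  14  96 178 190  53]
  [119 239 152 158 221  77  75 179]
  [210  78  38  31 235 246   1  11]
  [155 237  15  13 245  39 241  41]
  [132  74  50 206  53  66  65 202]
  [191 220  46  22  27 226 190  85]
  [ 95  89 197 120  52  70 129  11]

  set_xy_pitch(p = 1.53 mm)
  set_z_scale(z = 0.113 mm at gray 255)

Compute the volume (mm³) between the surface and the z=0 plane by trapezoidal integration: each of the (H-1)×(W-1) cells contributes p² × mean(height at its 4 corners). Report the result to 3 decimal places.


5.877

height_mm = gray/255 × 0.113; cell vol = 1.53² × mean(4 corners)
unit = 1.53² × 0.113 / (4×255) = 0.000259335 mm³ per gray-sum
row 0: Σ corner-gray over 7 cells = 2898  → 0.7516
row 1: Σ corner-gray over 7 cells = 3493  → 0.9059
row 2: Σ corner-gray over 7 cells = 3621  → 0.9391
row 3: Σ corner-gray over 7 cells = 3255  → 0.8441
row 4: Σ corner-gray over 7 cells = 3138  → 0.8138
row 5: Σ corner-gray over 7 cells = 3100  → 0.8039
row 6: Σ corner-gray over 7 cells = 3158  → 0.8190
Σ rows: total corner-gray = 22663  → 5.8773 mm³


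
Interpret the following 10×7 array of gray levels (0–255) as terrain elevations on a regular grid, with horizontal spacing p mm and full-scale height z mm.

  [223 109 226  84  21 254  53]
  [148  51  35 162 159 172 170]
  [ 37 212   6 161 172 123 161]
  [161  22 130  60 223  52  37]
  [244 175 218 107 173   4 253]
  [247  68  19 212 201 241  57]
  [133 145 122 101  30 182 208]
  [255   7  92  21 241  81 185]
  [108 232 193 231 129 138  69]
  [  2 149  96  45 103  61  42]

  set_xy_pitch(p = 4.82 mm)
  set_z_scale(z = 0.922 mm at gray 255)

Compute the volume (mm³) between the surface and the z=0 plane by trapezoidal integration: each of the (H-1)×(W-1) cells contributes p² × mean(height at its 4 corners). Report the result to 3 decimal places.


587.461

height_mm = gray/255 × 0.922; cell vol = 4.82² × mean(4 corners)
unit = 4.82² × 0.922 / (4×255) = 0.0210003 mm³ per gray-sum
row 0: Σ corner-gray over 6 cells = 3140  → 65.9408
row 1: Σ corner-gray over 6 cells = 3022  → 63.4628
row 2: Σ corner-gray over 6 cells = 2718  → 57.0787
row 3: Σ corner-gray over 6 cells = 3023  → 63.4838
row 4: Σ corner-gray over 6 cells = 3637  → 76.3780
row 5: Σ corner-gray over 6 cells = 3287  → 69.0279
row 6: Σ corner-gray over 6 cells = 2825  → 59.3258
row 7: Σ corner-gray over 6 cells = 3347  → 70.2879
row 8: Σ corner-gray over 6 cells = 2975  → 62.4758
Σ rows: total corner-gray = 27974  → 587.4615 mm³


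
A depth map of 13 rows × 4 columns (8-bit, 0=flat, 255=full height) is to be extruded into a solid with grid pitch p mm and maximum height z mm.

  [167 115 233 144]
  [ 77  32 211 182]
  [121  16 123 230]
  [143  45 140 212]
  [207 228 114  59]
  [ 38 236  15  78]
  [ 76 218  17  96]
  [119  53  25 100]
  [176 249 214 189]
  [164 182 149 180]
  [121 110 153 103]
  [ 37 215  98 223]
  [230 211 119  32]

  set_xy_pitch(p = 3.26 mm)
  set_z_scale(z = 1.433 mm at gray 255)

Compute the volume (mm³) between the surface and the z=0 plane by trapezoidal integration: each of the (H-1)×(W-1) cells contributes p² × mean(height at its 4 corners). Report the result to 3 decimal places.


height_mm = gray/255 × 1.433; cell vol = 3.26² × mean(4 corners)
unit = 3.26² × 1.433 / (4×255) = 0.0149307 mm³ per gray-sum
row 0: Σ corner-gray over 3 cells = 1752  → 26.1586
row 1: Σ corner-gray over 3 cells = 1374  → 20.5148
row 2: Σ corner-gray over 3 cells = 1354  → 20.2162
row 3: Σ corner-gray over 3 cells = 1675  → 25.0090
row 4: Σ corner-gray over 3 cells = 1568  → 23.4114
row 5: Σ corner-gray over 3 cells = 1260  → 18.8127
row 6: Σ corner-gray over 3 cells = 1017  → 15.1846
row 7: Σ corner-gray over 3 cells = 1666  → 24.8746
row 8: Σ corner-gray over 3 cells = 2297  → 34.2959
row 9: Σ corner-gray over 3 cells = 1756  → 26.2184
row 10: Σ corner-gray over 3 cells = 1636  → 24.4267
row 11: Σ corner-gray over 3 cells = 1808  → 26.9948
Σ rows: total corner-gray = 19163  → 286.1177 mm³

286.118


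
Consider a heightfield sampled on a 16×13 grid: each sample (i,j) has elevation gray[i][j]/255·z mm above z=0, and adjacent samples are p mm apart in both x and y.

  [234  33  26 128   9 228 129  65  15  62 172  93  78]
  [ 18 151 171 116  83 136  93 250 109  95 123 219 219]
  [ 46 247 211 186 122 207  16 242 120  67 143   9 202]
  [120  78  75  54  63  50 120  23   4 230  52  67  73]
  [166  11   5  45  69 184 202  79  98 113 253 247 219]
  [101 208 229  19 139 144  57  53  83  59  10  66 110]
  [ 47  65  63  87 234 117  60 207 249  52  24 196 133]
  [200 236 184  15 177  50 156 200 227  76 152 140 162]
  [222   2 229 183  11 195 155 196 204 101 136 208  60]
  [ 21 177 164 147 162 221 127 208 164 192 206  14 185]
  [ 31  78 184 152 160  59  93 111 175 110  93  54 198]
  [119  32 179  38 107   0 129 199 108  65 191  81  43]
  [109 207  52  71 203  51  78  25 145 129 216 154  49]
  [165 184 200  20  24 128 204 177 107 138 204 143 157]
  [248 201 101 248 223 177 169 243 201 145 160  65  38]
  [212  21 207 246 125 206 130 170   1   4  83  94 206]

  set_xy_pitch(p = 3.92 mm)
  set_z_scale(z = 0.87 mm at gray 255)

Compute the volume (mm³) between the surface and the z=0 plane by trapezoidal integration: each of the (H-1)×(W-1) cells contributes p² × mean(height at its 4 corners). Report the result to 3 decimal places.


height_mm = gray/255 × 0.87; cell vol = 3.92² × mean(4 corners)
unit = 3.92² × 0.87 / (4×255) = 0.0131066 mm³ per gray-sum
row 0: Σ corner-gray over 12 cells = 5561  → 72.8860
row 1: Σ corner-gray over 12 cells = 6717  → 88.0373
row 2: Σ corner-gray over 12 cells = 5213  → 68.3249
row 3: Σ corner-gray over 12 cells = 4822  → 63.2002
row 4: Σ corner-gray over 12 cells = 5342  → 70.0156
row 5: Σ corner-gray over 12 cells = 5233  → 68.5870
row 6: Σ corner-gray over 12 cells = 6476  → 84.8786
row 7: Σ corner-gray over 12 cells = 7110  → 93.1882
row 8: Σ corner-gray over 12 cells = 7292  → 95.5736
row 9: Σ corner-gray over 12 cells = 6537  → 85.6781
row 10: Σ corner-gray over 12 cells = 5187  → 67.9841
row 11: Σ corner-gray over 12 cells = 5240  → 68.6788
row 12: Σ corner-gray over 12 cells = 6200  → 81.2611
row 13: Σ corner-gray over 12 cells = 7532  → 98.7192
row 14: Σ corner-gray over 12 cells = 7144  → 93.6338
Σ rows: total corner-gray = 91606  → 1200.6464 mm³

1200.646


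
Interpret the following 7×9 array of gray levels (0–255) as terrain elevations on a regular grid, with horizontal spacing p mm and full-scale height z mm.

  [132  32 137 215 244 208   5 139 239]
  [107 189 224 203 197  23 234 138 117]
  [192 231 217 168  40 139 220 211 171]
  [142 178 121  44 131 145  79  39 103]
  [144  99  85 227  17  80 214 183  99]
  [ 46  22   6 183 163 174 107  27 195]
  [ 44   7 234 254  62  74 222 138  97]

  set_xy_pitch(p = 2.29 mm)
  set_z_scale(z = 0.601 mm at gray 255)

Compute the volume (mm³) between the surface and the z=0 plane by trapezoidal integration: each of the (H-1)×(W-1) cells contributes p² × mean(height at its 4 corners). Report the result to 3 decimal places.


height_mm = gray/255 × 0.601; cell vol = 2.29² × mean(4 corners)
unit = 2.29² × 0.601 / (4×255) = 0.00308991 mm³ per gray-sum
row 0: Σ corner-gray over 8 cells = 4971  → 15.3599
row 1: Σ corner-gray over 8 cells = 5455  → 16.8554
row 2: Σ corner-gray over 8 cells = 4534  → 14.0096
row 3: Σ corner-gray over 8 cells = 3772  → 11.6551
row 4: Σ corner-gray over 8 cells = 3658  → 11.3029
row 5: Σ corner-gray over 8 cells = 3728  → 11.5192
Σ rows: total corner-gray = 26118  → 80.7022 mm³

80.702


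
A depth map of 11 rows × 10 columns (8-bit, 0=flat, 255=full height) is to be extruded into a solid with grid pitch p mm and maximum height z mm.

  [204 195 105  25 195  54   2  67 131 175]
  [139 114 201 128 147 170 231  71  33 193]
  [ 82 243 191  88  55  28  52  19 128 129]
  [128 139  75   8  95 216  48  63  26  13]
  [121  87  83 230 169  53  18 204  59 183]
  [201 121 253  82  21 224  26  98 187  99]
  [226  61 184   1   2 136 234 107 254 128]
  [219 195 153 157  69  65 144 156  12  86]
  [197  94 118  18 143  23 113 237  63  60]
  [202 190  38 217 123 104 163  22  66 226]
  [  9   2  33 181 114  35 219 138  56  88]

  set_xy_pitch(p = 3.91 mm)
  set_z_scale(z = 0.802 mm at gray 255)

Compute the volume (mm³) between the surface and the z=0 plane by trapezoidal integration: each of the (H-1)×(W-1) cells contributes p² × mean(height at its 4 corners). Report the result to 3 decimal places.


height_mm = gray/255 × 0.802; cell vol = 3.91² × mean(4 corners)
unit = 3.91² × 0.802 / (4×255) = 0.0120206 mm³ per gray-sum
row 0: Σ corner-gray over 9 cells = 4449  → 53.4798
row 1: Σ corner-gray over 9 cells = 4341  → 52.1816
row 2: Σ corner-gray over 9 cells = 3300  → 39.6681
row 3: Σ corner-gray over 9 cells = 3591  → 43.1661
row 4: Σ corner-gray over 9 cells = 4434  → 53.2995
row 5: Σ corner-gray over 9 cells = 4636  → 55.7277
row 6: Σ corner-gray over 9 cells = 4519  → 54.3213
row 7: Σ corner-gray over 9 cells = 4082  → 49.0683
row 8: Σ corner-gray over 9 cells = 4149  → 49.8736
row 9: Σ corner-gray over 9 cells = 3927  → 47.2051
Σ rows: total corner-gray = 41428  → 497.9912 mm³

497.991


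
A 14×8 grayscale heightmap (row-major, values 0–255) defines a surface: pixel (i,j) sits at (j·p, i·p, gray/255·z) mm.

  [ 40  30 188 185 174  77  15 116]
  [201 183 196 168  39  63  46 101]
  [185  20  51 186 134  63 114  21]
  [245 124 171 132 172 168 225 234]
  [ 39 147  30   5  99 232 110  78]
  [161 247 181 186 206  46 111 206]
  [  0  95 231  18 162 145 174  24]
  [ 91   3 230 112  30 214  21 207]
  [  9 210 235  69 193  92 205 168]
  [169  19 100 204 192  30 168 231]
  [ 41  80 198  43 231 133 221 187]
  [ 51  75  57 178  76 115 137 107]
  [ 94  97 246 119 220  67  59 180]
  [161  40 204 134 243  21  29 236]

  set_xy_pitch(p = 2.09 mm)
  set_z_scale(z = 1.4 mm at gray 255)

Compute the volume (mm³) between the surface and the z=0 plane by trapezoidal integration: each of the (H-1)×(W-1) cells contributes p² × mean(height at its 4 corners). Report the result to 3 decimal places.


height_mm = gray/255 × 1.4; cell vol = 2.09² × mean(4 corners)
unit = 2.09² × 1.4 / (4×255) = 0.00599543 mm³ per gray-sum
row 0: Σ corner-gray over 7 cells = 3186  → 19.1014
row 1: Σ corner-gray over 7 cells = 3034  → 18.1901
row 2: Σ corner-gray over 7 cells = 3805  → 22.8126
row 3: Σ corner-gray over 7 cells = 3826  → 22.9385
row 4: Σ corner-gray over 7 cells = 3684  → 22.0872
row 5: Σ corner-gray over 7 cells = 3995  → 23.9517
row 6: Σ corner-gray over 7 cells = 3192  → 19.1374
row 7: Σ corner-gray over 7 cells = 3703  → 22.2011
row 8: Σ corner-gray over 7 cells = 4011  → 24.0477
row 9: Σ corner-gray over 7 cells = 3866  → 23.1783
row 10: Σ corner-gray over 7 cells = 3474  → 20.8281
row 11: Σ corner-gray over 7 cells = 3324  → 19.9288
row 12: Σ corner-gray over 7 cells = 3629  → 21.7574
Σ rows: total corner-gray = 46729  → 280.1605 mm³

280.161


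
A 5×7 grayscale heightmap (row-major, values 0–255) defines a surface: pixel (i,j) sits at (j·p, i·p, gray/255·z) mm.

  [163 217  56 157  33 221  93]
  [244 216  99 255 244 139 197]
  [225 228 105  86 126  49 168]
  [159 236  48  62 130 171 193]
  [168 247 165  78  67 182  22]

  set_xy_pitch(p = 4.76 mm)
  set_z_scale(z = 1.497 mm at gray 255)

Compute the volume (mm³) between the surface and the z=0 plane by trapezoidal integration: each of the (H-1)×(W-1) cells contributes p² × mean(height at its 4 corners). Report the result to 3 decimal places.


480.179

height_mm = gray/255 × 1.497; cell vol = 4.76² × mean(4 corners)
unit = 4.76² × 1.497 / (4×255) = 0.0332534 mm³ per gray-sum
row 0: Σ corner-gray over 6 cells = 3971  → 132.0491
row 1: Σ corner-gray over 6 cells = 3928  → 130.6192
row 2: Σ corner-gray over 6 cells = 3227  → 107.3086
row 3: Σ corner-gray over 6 cells = 3314  → 110.2016
Σ rows: total corner-gray = 14440  → 480.1785 mm³


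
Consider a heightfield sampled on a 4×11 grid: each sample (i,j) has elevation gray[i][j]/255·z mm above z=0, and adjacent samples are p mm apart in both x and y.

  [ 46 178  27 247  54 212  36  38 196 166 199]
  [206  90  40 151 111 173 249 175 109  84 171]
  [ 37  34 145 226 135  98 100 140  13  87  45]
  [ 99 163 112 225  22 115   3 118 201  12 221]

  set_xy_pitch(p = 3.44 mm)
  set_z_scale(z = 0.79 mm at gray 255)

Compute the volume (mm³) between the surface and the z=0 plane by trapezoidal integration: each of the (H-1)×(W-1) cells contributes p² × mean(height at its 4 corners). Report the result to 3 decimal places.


height_mm = gray/255 × 0.79; cell vol = 3.44² × mean(4 corners)
unit = 3.44² × 0.79 / (4×255) = 0.00916524 mm³ per gray-sum
row 0: Σ corner-gray over 10 cells = 5294  → 48.5208
row 1: Σ corner-gray over 10 cells = 4779  → 43.8007
row 2: Σ corner-gray over 10 cells = 4300  → 39.4105
Σ rows: total corner-gray = 14373  → 131.7320 mm³

131.732


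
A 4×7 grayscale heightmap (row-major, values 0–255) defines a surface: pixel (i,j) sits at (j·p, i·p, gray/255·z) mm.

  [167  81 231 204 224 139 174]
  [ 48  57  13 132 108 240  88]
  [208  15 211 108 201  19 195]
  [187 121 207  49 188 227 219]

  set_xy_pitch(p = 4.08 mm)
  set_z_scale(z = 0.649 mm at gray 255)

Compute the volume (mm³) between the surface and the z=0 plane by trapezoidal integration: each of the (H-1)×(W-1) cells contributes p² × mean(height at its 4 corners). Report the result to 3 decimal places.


height_mm = gray/255 × 0.649; cell vol = 4.08² × mean(4 corners)
unit = 4.08² × 0.649 / (4×255) = 0.0105917 mm³ per gray-sum
row 0: Σ corner-gray over 6 cells = 3335  → 35.3233
row 1: Σ corner-gray over 6 cells = 2747  → 29.0953
row 2: Σ corner-gray over 6 cells = 3501  → 37.0815
Σ rows: total corner-gray = 9583  → 101.5001 mm³

101.500


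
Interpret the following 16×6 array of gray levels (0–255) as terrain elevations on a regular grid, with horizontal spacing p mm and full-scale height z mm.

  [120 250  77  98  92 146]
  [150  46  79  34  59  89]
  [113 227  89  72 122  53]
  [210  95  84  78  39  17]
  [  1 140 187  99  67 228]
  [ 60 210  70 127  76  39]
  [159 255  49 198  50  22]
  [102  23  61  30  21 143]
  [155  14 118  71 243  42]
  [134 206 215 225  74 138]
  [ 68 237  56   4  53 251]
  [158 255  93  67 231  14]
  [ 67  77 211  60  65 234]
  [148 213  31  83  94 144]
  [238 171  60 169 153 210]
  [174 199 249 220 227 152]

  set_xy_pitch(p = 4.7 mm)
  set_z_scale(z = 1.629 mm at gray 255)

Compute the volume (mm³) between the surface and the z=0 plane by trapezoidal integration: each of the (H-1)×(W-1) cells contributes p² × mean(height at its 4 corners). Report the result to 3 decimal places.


height_mm = gray/255 × 1.629; cell vol = 4.7² × mean(4 corners)
unit = 4.7² × 1.629 / (4×255) = 0.035279 mm³ per gray-sum
row 0: Σ corner-gray over 5 cells = 1975  → 69.6761
row 1: Σ corner-gray over 5 cells = 1861  → 65.6543
row 2: Σ corner-gray over 5 cells = 2005  → 70.7345
row 3: Σ corner-gray over 5 cells = 2034  → 71.7575
row 4: Σ corner-gray over 5 cells = 2280  → 80.4362
row 5: Σ corner-gray over 5 cells = 2350  → 82.9057
row 6: Σ corner-gray over 5 cells = 1800  → 63.5023
row 7: Σ corner-gray over 5 cells = 1604  → 56.5876
row 8: Σ corner-gray over 5 cells = 2801  → 98.8166
row 9: Σ corner-gray over 5 cells = 2731  → 96.3470
row 10: Σ corner-gray over 5 cells = 2483  → 87.5978
row 11: Σ corner-gray over 5 cells = 2591  → 91.4080
row 12: Σ corner-gray over 5 cells = 2261  → 79.7659
row 13: Σ corner-gray over 5 cells = 2688  → 94.8300
row 14: Σ corner-gray over 5 cells = 3670  → 129.4740
Σ rows: total corner-gray = 35134  → 1239.4934 mm³

1239.493


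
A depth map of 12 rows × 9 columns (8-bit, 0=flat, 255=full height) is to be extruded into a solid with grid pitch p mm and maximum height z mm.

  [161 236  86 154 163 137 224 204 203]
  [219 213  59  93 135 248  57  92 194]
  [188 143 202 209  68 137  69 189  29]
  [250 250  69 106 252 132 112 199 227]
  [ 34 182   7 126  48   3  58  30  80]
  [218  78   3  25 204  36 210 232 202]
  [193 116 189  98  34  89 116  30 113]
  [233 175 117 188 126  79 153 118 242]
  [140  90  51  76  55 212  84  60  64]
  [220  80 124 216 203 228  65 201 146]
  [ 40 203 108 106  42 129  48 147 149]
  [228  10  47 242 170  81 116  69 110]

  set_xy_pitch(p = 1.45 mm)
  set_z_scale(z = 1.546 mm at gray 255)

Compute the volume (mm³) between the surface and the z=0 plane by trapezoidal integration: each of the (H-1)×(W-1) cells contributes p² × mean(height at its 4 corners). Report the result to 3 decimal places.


height_mm = gray/255 × 1.546; cell vol = 1.45² × mean(4 corners)
unit = 1.45² × 1.546 / (4×255) = 0.00318673 mm³ per gray-sum
row 0: Σ corner-gray over 8 cells = 4979  → 15.8667
row 1: Σ corner-gray over 8 cells = 4458  → 14.2064
row 2: Σ corner-gray over 8 cells = 4968  → 15.8317
row 3: Σ corner-gray over 8 cells = 3739  → 11.9152
row 4: Σ corner-gray over 8 cells = 3018  → 9.6176
row 5: Σ corner-gray over 8 cells = 3646  → 11.6188
row 6: Σ corner-gray over 8 cells = 4037  → 12.8648
row 7: Σ corner-gray over 8 cells = 3847  → 12.2594
row 8: Σ corner-gray over 8 cells = 4060  → 12.9381
row 9: Σ corner-gray over 8 cells = 4355  → 13.8782
row 10: Σ corner-gray over 8 cells = 3563  → 11.3543
Σ rows: total corner-gray = 44670  → 142.3512 mm³

142.351


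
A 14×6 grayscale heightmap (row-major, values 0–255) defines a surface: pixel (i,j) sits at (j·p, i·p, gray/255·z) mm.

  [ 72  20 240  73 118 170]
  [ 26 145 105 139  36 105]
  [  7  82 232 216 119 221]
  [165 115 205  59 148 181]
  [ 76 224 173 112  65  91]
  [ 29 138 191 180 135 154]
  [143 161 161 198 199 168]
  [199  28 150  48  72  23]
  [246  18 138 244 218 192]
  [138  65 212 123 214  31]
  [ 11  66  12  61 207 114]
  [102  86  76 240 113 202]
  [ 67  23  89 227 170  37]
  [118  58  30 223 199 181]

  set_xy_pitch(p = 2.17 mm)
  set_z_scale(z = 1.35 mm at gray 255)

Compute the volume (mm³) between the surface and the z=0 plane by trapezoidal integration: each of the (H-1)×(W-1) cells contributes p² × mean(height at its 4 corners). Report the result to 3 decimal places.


height_mm = gray/255 × 1.35; cell vol = 2.17² × mean(4 corners)
unit = 2.17² × 1.35 / (4×255) = 0.00623237 mm³ per gray-sum
row 0: Σ corner-gray over 5 cells = 2125  → 13.2438
row 1: Σ corner-gray over 5 cells = 2507  → 15.6245
row 2: Σ corner-gray over 5 cells = 2926  → 18.2359
row 3: Σ corner-gray over 5 cells = 2715  → 16.9209
row 4: Σ corner-gray over 5 cells = 2786  → 17.3634
row 5: Σ corner-gray over 5 cells = 3220  → 20.0682
row 6: Σ corner-gray over 5 cells = 2567  → 15.9985
row 7: Σ corner-gray over 5 cells = 2492  → 15.5311
row 8: Σ corner-gray over 5 cells = 3071  → 19.1396
row 9: Σ corner-gray over 5 cells = 2214  → 13.7985
row 10: Σ corner-gray over 5 cells = 2151  → 13.4058
row 11: Σ corner-gray over 5 cells = 2456  → 15.3067
row 12: Σ corner-gray over 5 cells = 2441  → 15.2132
Σ rows: total corner-gray = 33671  → 209.8501 mm³

209.850


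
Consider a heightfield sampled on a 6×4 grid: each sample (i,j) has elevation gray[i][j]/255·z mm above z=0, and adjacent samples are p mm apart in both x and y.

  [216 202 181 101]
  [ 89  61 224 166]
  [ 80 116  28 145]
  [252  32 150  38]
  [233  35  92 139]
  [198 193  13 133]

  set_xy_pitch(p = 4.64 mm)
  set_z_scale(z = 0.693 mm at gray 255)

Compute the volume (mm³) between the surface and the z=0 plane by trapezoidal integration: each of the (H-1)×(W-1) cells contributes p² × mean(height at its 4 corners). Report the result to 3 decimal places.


height_mm = gray/255 × 0.693; cell vol = 4.64² × mean(4 corners)
unit = 4.64² × 0.693 / (4×255) = 0.0146275 mm³ per gray-sum
row 0: Σ corner-gray over 3 cells = 1908  → 27.9092
row 1: Σ corner-gray over 3 cells = 1338  → 19.5715
row 2: Σ corner-gray over 3 cells = 1167  → 17.0702
row 3: Σ corner-gray over 3 cells = 1280  → 18.7232
row 4: Σ corner-gray over 3 cells = 1369  → 20.0250
Σ rows: total corner-gray = 7062  → 103.2991 mm³

103.299


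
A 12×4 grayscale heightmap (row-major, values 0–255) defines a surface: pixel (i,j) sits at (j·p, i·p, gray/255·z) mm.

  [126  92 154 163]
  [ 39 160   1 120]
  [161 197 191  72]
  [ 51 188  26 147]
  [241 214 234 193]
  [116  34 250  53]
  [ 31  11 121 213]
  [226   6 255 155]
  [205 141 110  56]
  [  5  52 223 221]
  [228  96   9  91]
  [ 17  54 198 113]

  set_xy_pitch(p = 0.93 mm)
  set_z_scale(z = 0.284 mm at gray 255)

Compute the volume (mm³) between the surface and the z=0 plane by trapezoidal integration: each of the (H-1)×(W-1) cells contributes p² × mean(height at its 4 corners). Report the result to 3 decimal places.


height_mm = gray/255 × 0.284; cell vol = 0.93² × mean(4 corners)
unit = 0.93² × 0.284 / (4×255) = 0.000240815 mm³ per gray-sum
row 0: Σ corner-gray over 3 cells = 1262  → 0.3039
row 1: Σ corner-gray over 3 cells = 1490  → 0.3588
row 2: Σ corner-gray over 3 cells = 1635  → 0.3937
row 3: Σ corner-gray over 3 cells = 1956  → 0.4710
row 4: Σ corner-gray over 3 cells = 2067  → 0.4978
row 5: Σ corner-gray over 3 cells = 1245  → 0.2998
row 6: Σ corner-gray over 3 cells = 1411  → 0.3398
row 7: Σ corner-gray over 3 cells = 1666  → 0.4012
row 8: Σ corner-gray over 3 cells = 1539  → 0.3706
row 9: Σ corner-gray over 3 cells = 1305  → 0.3143
row 10: Σ corner-gray over 3 cells = 1163  → 0.2801
Σ rows: total corner-gray = 16739  → 4.0310 mm³

4.031
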